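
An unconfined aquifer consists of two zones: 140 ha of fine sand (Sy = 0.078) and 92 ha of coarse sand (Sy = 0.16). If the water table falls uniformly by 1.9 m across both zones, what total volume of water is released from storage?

ΔV ≈ 4.87 × 10^5 m³

A₁ = 140 ha = 1.4 × 10^6 m²; A₂ = 92 ha = 9.2 × 10^5 m²
ΔV₁ = 0.078 × 1.4 × 10^6 × 1.9 = 2.075 × 10^5 m³
ΔV₂ = 0.16 × 9.2 × 10^5 × 1.9 = 2.797 × 10^5 m³
ΔV = ΔV₁ + ΔV₂ = 4.872 × 10^5 m³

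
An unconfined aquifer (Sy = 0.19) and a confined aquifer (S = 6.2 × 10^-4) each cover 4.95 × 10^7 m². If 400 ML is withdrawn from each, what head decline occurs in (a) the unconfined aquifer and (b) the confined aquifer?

Δh_u ≈ 0.0425 m; Δh_c ≈ 13 m

ΔV = 400 ML = 4 × 10^5 m³
Unconfined: Δh_u = ΔV/(Sy·A) = 4 × 10^5/(0.19 × 4.95 × 10^7) = 0.04253 m
Confined: Δh_c = ΔV/(S·A) = 4 × 10^5/(6.2 × 10^-4 × 4.95 × 10^7) = 13.03 m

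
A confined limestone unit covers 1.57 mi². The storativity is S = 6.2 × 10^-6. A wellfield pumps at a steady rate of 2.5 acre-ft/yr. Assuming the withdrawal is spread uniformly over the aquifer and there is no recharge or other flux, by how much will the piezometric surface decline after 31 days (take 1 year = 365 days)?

A = 1.57 mi² = 4.066 × 10^6 m²
Q = 2.5 acre-ft/yr = 8.449 m³/d
ΔV = Q × t = 8.449 m³/d × 31 d = 261.9 m³
Δh = ΔV / (S × A) = 261.9 / (6.2 × 10^-6 × 4.066 × 10^6) = 10.39 m

Δh ≈ 10.4 m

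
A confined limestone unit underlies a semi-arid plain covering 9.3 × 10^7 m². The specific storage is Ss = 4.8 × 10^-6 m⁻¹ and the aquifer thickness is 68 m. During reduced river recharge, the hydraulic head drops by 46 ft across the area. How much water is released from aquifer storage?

S = Ss × b = 4.8 × 10^-6 m⁻¹ × 68 m = 3.264 × 10^-4
Δh = 46 ft = 14.02 m
ΔV = S × A × Δh = 3.264 × 10^-4 × 9.3 × 10^7 m² × 14.02 m = 4.256 × 10^5 m³

ΔV ≈ 4.26 × 10^5 m³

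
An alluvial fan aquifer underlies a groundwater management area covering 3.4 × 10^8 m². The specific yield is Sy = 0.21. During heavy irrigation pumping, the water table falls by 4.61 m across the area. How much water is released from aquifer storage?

ΔV = Sy × A × Δh = 0.21 × 3.4 × 10^8 m² × 4.61 m = 3.292 × 10^8 m³

ΔV ≈ 3.29 × 10^8 m³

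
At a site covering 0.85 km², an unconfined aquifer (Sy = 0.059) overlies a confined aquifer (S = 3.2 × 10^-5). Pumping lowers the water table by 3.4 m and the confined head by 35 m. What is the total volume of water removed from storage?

A = 0.85 km² = 8.5 × 10^5 m²
Unconfined: ΔV_u = Sy × A × Δh_u = 0.059 × 8.5 × 10^5 × 3.4 = 1.705 × 10^5 m³
Confined: ΔV_c = S × A × Δh_c = 3.2 × 10^-5 × 8.5 × 10^5 × 35 = 952 m³
Total ΔV = 1.705 × 10^5 + 952 = 1.715 × 10^5 m³

ΔV ≈ 1.71 × 10^5 m³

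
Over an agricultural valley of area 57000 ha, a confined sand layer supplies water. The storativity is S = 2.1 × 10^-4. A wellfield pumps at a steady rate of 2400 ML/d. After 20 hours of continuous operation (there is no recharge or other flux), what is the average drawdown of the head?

Δh ≈ 16.7 m

A = 57000 ha = 5.7 × 10^8 m²
Q = 2400 ML/d = 2.4 × 10^6 m³/d
t = 20 hours = 0.8333 d
ΔV = Q × t = 2.4 × 10^6 m³/d × 0.8333 d = 2 × 10^6 m³
Δh = ΔV / (S × A) = 2 × 10^6 / (2.1 × 10^-4 × 5.7 × 10^8) = 16.71 m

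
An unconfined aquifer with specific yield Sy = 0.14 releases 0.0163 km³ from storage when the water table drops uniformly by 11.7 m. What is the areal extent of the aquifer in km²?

A ≈ 9.95 km²

ΔV = 0.0163 km³ = 1.63 × 10^7 m³
A = ΔV / (Sy × Δh) = 1.63 × 10^7 / (0.14 × 11.7) = 9.951 × 10^6 m²
A = 9.951 × 10^6 m² = 9.951 km²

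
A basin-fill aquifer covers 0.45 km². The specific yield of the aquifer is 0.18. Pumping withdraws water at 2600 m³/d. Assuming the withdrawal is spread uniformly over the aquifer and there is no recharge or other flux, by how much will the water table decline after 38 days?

Δh ≈ 1.22 m

A = 0.45 km² = 4.5 × 10^5 m²
ΔV = Q × t = 2600 m³/d × 38 d = 98800 m³
Δh = ΔV / (Sy × A) = 98800 / (0.18 × 4.5 × 10^5) = 1.22 m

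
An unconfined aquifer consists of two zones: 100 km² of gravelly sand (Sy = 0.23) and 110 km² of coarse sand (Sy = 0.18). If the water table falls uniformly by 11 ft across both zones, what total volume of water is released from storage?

A₁ = 100 km² = 1 × 10^8 m²; A₂ = 110 km² = 1.1 × 10^8 m²
Δh = 11 ft = 3.353 m
ΔV₁ = 0.23 × 1 × 10^8 × 3.353 = 7.711 × 10^7 m³
ΔV₂ = 0.18 × 1.1 × 10^8 × 3.353 = 6.639 × 10^7 m³
ΔV = ΔV₁ + ΔV₂ = 1.435 × 10^8 m³

ΔV ≈ 1.43 × 10^8 m³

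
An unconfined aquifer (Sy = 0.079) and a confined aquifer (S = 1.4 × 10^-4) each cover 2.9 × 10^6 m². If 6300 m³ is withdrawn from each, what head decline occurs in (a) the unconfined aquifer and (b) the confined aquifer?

Δh_u ≈ 0.0275 m; Δh_c ≈ 15.5 m

Unconfined: Δh_u = ΔV/(Sy·A) = 6300/(0.079 × 2.9 × 10^6) = 0.0275 m
Confined: Δh_c = ΔV/(S·A) = 6300/(1.4 × 10^-4 × 2.9 × 10^6) = 15.52 m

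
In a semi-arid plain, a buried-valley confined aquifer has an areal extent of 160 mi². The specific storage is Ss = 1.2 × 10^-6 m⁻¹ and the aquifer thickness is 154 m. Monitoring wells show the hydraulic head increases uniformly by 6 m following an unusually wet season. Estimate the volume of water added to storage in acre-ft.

S = Ss × b = 1.2 × 10^-6 m⁻¹ × 154 m = 1.848 × 10^-4
A = 160 mi² = 4.144 × 10^8 m²
ΔV = S × A × Δh = 1.848 × 10^-4 × 4.144 × 10^8 m² × 6 m = 4.595 × 10^5 m³
ΔV = 4.595 × 10^5 m³ = 372.5 acre-ft

ΔV ≈ 373 acre-ft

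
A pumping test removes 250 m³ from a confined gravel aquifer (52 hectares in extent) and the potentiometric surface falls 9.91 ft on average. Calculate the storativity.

A = 52 hectares = 5.2 × 10^5 m²
Δh = 9.91 ft = 3.021 m
S = ΔV / (A × Δh) = 250 m³ / (5.2 × 10^5 m² × 3.021 m) = 1.592 × 10^-4

S ≈ 1.6 × 10^-4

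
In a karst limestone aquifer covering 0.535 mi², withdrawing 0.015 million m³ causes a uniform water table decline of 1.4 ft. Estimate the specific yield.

A = 0.535 mi² = 1.386 × 10^6 m²
Δh = 1.4 ft = 0.4267 m
ΔV = 0.015 million m³ = 15000 m³
Sy = ΔV / (A × Δh) = 15000 m³ / (1.386 × 10^6 m² × 0.4267 m) = 0.02537

Sy ≈ 0.025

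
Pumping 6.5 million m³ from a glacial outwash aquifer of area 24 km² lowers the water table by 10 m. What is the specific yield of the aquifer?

Sy ≈ 0.027

A = 24 km² = 2.4 × 10^7 m²
ΔV = 6.5 million m³ = 6.5 × 10^6 m³
Sy = ΔV / (A × Δh) = 6.5 × 10^6 m³ / (2.4 × 10^7 m² × 10 m) = 0.02708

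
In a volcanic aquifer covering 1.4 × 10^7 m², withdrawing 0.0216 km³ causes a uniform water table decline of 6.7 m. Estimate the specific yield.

ΔV = 0.0216 km³ = 2.16 × 10^7 m³
Sy = ΔV / (A × Δh) = 2.16 × 10^7 m³ / (1.4 × 10^7 m² × 6.7 m) = 0.2303

Sy ≈ 0.23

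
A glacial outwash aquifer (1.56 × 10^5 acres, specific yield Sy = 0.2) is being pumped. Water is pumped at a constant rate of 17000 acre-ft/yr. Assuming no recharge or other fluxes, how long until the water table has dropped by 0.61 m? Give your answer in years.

A = 1.56 × 10^5 acres = 6.313 × 10^8 m²
ΔV = Sy × A × Δh = 0.2 × 6.313 × 10^8 × 0.61 = 7.702 × 10^7 m³
Q = 17000 acre-ft/yr = 57450 m³/d
t = ΔV / Q = 7.702 × 10^7 m³ / 57450 m³/d = 1341 d
t = 1341 d ≈ 3.673 years

t ≈ 3.67 years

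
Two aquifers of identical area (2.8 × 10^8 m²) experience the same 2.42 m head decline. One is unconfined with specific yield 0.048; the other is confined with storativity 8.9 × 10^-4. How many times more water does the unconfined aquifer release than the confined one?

ΔV_u / ΔV_c ≈ 53.9

Unconfined: ΔV_u = Sy × A × Δh = 0.048 × 2.8 × 10^8 × 2.42 = 3.252 × 10^7 m³
Confined: ΔV_c = S × A × Δh = 8.9 × 10^-4 × 2.8 × 10^8 × 2.42 = 6.031 × 10^5 m³
Ratio = ΔV_u / ΔV_c = Sy / S = 0.048 / 8.9 × 10^-4 = 53.93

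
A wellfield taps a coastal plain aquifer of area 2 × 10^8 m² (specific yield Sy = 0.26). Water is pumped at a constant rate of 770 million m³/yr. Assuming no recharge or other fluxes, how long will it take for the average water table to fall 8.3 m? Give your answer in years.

t ≈ 0.561 years

ΔV = Sy × A × Δh = 0.26 × 2 × 10^8 × 8.3 = 4.316 × 10^8 m³
Q = 770 million m³/yr = 2.11 × 10^6 m³/d
t = ΔV / Q = 4.316 × 10^8 m³ / 2.11 × 10^6 m³/d = 204.6 d
t = 204.6 d ≈ 0.5605 years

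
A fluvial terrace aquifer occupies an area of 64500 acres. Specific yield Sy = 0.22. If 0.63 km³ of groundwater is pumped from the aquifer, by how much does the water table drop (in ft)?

A = 64500 acres = 2.61 × 10^8 m²
ΔV = 0.63 km³ = 6.3 × 10^8 m³
Δh = ΔV / (Sy × A) = 6.3 × 10^8 m³ / (0.22 × 2.61 × 10^8 m²) = 10.97 m
Δh = 10.97 m = 35.99 ft

Δh ≈ 36 ft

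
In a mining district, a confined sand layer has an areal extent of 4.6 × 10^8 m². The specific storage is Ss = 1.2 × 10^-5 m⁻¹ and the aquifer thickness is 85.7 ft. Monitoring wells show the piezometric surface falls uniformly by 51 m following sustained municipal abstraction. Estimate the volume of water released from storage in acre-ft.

b = 85.7 ft = 26.12 m
S = Ss × b = 1.2 × 10^-5 m⁻¹ × 26.12 m = 3.135 × 10^-4
ΔV = S × A × Δh = 3.135 × 10^-4 × 4.6 × 10^8 m² × 51 m = 7.354 × 10^6 m³
ΔV = 7.354 × 10^6 m³ = 5962 acre-ft

ΔV ≈ 5960 acre-ft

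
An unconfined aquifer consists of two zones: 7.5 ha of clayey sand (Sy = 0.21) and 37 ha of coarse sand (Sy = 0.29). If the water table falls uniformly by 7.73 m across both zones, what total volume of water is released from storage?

A₁ = 7.5 ha = 75000 m²; A₂ = 37 ha = 3.7 × 10^5 m²
ΔV₁ = 0.21 × 75000 × 7.73 = 1.217 × 10^5 m³
ΔV₂ = 0.29 × 3.7 × 10^5 × 7.73 = 8.294 × 10^5 m³
ΔV = ΔV₁ + ΔV₂ = 9.512 × 10^5 m³

ΔV ≈ 9.51 × 10^5 m³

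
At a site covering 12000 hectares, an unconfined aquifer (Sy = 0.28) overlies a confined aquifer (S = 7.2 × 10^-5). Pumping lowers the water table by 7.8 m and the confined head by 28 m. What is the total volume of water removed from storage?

A = 12000 hectares = 1.2 × 10^8 m²
Unconfined: ΔV_u = Sy × A × Δh_u = 0.28 × 1.2 × 10^8 × 7.8 = 2.621 × 10^8 m³
Confined: ΔV_c = S × A × Δh_c = 7.2 × 10^-5 × 1.2 × 10^8 × 28 = 2.419 × 10^5 m³
Total ΔV = 2.621 × 10^8 + 2.419 × 10^5 = 2.623 × 10^8 m³

ΔV ≈ 2.62 × 10^8 m³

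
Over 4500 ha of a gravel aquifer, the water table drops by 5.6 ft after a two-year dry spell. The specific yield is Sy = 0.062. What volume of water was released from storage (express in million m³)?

ΔV ≈ 4.76 million m³

A = 4500 ha = 4.5 × 10^7 m²
Δh = 5.6 ft = 1.707 m
ΔV = Sy × A × Δh = 0.062 × 4.5 × 10^7 m² × 1.707 m = 4.762 × 10^6 m³
ΔV = 4.762 × 10^6 m³ = 4.762 million m³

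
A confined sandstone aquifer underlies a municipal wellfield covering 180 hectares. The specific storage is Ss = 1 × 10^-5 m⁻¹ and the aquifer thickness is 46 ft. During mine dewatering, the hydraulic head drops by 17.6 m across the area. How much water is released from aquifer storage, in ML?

ΔV ≈ 4.44 ML

b = 46 ft = 14.02 m
S = Ss × b = 1 × 10^-5 m⁻¹ × 14.02 m = 1.402 × 10^-4
A = 180 hectares = 1.8 × 10^6 m²
ΔV = S × A × Δh = 1.402 × 10^-4 × 1.8 × 10^6 m² × 17.6 m = 4442 m³
ΔV = 4442 m³ = 4.442 ML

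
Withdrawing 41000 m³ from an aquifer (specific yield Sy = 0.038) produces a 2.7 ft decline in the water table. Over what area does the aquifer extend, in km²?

Δh = 2.7 ft = 0.823 m
A = ΔV / (Sy × Δh) = 41000 / (0.038 × 0.823) = 1.311 × 10^6 m²
A = 1.311 × 10^6 m² = 1.311 km²

A ≈ 1.31 km²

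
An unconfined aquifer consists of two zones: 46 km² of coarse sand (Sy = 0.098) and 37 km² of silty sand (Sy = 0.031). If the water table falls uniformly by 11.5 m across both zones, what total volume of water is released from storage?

A₁ = 46 km² = 4.6 × 10^7 m²; A₂ = 37 km² = 3.7 × 10^7 m²
ΔV₁ = 0.098 × 4.6 × 10^7 × 11.5 = 5.184 × 10^7 m³
ΔV₂ = 0.031 × 3.7 × 10^7 × 11.5 = 1.319 × 10^7 m³
ΔV = ΔV₁ + ΔV₂ = 6.503 × 10^7 m³

ΔV ≈ 6.5 × 10^7 m³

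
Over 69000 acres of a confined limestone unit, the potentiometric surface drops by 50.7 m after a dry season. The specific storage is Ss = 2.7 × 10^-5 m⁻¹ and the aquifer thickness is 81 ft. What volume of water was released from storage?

ΔV ≈ 9.44 × 10^6 m³

b = 81 ft = 24.69 m
S = Ss × b = 2.7 × 10^-5 m⁻¹ × 24.69 m = 6.666 × 10^-4
A = 69000 acres = 2.792 × 10^8 m²
ΔV = S × A × Δh = 6.666 × 10^-4 × 2.792 × 10^8 m² × 50.7 m = 9.437 × 10^6 m³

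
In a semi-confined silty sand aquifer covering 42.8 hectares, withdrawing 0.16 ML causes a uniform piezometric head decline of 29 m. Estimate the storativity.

S ≈ 1.3 × 10^-5

A = 42.8 hectares = 4.28 × 10^5 m²
ΔV = 0.16 ML = 160 m³
S = ΔV / (A × Δh) = 160 m³ / (4.28 × 10^5 m² × 29 m) = 1.289 × 10^-5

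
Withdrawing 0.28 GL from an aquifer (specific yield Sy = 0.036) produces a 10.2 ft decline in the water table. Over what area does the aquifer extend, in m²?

Δh = 10.2 ft = 3.109 m
ΔV = 0.28 GL = 2.8 × 10^5 m³
A = ΔV / (Sy × Δh) = 2.8 × 10^5 / (0.036 × 3.109) = 2.502 × 10^6 m²

A ≈ 2.5 × 10^6 m²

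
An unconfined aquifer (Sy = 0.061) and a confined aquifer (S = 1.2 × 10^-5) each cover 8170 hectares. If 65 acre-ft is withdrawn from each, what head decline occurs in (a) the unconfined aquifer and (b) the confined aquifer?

Δh_u ≈ 0.0161 m; Δh_c ≈ 81.8 m

A = 8170 hectares = 8.17 × 10^7 m²
ΔV = 65 acre-ft = 80180 m³
Unconfined: Δh_u = ΔV/(Sy·A) = 80180/(0.061 × 8.17 × 10^7) = 0.01609 m
Confined: Δh_c = ΔV/(S·A) = 80180/(1.2 × 10^-5 × 8.17 × 10^7) = 81.78 m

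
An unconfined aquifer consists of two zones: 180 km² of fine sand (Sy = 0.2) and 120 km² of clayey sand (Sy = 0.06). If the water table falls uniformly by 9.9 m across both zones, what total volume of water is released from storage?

ΔV ≈ 4.28 × 10^8 m³

A₁ = 180 km² = 1.8 × 10^8 m²; A₂ = 120 km² = 1.2 × 10^8 m²
ΔV₁ = 0.2 × 1.8 × 10^8 × 9.9 = 3.564 × 10^8 m³
ΔV₂ = 0.06 × 1.2 × 10^8 × 9.9 = 7.128 × 10^7 m³
ΔV = ΔV₁ + ΔV₂ = 4.277 × 10^8 m³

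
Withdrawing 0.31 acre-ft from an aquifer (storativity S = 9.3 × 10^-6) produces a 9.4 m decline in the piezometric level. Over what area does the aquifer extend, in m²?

ΔV = 0.31 acre-ft = 382.4 m³
A = ΔV / (S × Δh) = 382.4 / (9.3 × 10^-6 × 9.4) = 4.374 × 10^6 m²

A ≈ 4.37 × 10^6 m²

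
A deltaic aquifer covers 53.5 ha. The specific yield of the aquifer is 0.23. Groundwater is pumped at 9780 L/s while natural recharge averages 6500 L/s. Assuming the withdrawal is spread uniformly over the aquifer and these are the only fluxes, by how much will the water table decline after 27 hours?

Δh ≈ 2.59 m

A = 53.5 ha = 5.35 × 10^5 m²
Net abstraction = 9780 − 6500 = 3280 L/s
Q_net = 3280 L/s = 2.834 × 10^5 m³/d
t = 27 hours = 1.125 d
ΔV = Q × t = 2.834 × 10^5 m³/d × 1.125 d = 3.188 × 10^5 m³
Δh = ΔV / (Sy × A) = 3.188 × 10^5 / (0.23 × 5.35 × 10^5) = 2.591 m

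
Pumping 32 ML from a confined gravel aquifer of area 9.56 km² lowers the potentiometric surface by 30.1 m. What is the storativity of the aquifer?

A = 9.56 km² = 9.56 × 10^6 m²
ΔV = 32 ML = 32000 m³
S = ΔV / (A × Δh) = 32000 m³ / (9.56 × 10^6 m² × 30.1 m) = 1.112 × 10^-4

S ≈ 1.1 × 10^-4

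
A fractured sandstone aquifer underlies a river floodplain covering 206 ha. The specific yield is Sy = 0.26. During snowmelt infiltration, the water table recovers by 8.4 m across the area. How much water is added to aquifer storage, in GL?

ΔV ≈ 4.5 GL

A = 206 ha = 2.06 × 10^6 m²
ΔV = Sy × A × Δh = 0.26 × 2.06 × 10^6 m² × 8.4 m = 4.499 × 10^6 m³
ΔV = 4.499 × 10^6 m³ = 4.499 GL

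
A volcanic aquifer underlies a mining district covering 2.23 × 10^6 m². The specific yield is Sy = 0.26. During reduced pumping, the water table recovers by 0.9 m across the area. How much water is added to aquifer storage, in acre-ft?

ΔV ≈ 423 acre-ft

ΔV = Sy × A × Δh = 0.26 × 2.23 × 10^6 m² × 0.9 m = 5.218 × 10^5 m³
ΔV = 5.218 × 10^5 m³ = 423 acre-ft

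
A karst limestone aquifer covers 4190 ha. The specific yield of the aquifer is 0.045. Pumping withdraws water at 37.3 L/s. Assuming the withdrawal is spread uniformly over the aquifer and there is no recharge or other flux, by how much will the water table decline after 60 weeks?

Δh ≈ 0.718 m

A = 4190 ha = 4.19 × 10^7 m²
Q = 37.3 L/s = 3223 m³/d
t = 60 weeks = 420 d
ΔV = Q × t = 3223 m³/d × 420 d = 1.354 × 10^6 m³
Δh = ΔV / (Sy × A) = 1.354 × 10^6 / (0.045 × 4.19 × 10^7) = 0.7179 m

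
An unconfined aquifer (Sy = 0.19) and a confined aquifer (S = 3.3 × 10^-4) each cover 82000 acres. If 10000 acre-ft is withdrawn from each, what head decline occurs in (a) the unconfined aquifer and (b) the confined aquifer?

Δh_u ≈ 0.196 m; Δh_c ≈ 113 m

A = 82000 acres = 3.318 × 10^8 m²
ΔV = 10000 acre-ft = 1.233 × 10^7 m³
Unconfined: Δh_u = ΔV/(Sy·A) = 1.233 × 10^7/(0.19 × 3.318 × 10^8) = 0.1956 m
Confined: Δh_c = ΔV/(S·A) = 1.233 × 10^7/(3.3 × 10^-4 × 3.318 × 10^8) = 112.6 m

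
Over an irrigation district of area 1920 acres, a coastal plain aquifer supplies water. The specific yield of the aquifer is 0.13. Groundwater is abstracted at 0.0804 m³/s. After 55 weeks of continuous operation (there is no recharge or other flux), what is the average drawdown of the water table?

A = 1920 acres = 7.77 × 10^6 m²
Q = 0.0804 m³/s = 6947 m³/d
t = 55 weeks = 385 d
ΔV = Q × t = 6947 m³/d × 385 d = 2.674 × 10^6 m³
Δh = ΔV / (Sy × A) = 2.674 × 10^6 / (0.13 × 7.77 × 10^6) = 2.648 m

Δh ≈ 2.65 m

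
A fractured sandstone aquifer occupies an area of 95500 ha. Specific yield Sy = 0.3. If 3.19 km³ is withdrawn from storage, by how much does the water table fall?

Δh ≈ 11.1 m

A = 95500 ha = 9.55 × 10^8 m²
ΔV = 3.19 km³ = 3.19 × 10^9 m³
Δh = ΔV / (Sy × A) = 3.19 × 10^9 m³ / (0.3 × 9.55 × 10^8 m²) = 11.13 m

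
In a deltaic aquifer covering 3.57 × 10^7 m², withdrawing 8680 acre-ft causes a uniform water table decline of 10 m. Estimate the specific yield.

ΔV = 8680 acre-ft = 1.071 × 10^7 m³
Sy = ΔV / (A × Δh) = 1.071 × 10^7 m³ / (3.57 × 10^7 m² × 10 m) = 0.02999

Sy ≈ 0.03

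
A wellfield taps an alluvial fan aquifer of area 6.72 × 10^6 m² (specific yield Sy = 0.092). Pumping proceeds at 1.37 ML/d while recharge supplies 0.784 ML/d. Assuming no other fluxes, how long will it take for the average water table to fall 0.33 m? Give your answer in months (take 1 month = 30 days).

ΔV = Sy × A × Δh = 0.092 × 6.72 × 10^6 × 0.33 = 2.04 × 10^5 m³
Net withdrawal = 1.37 − 0.784 = 0.586 ML/d = 586 m³/d
t = ΔV / Q = 2.04 × 10^5 m³ / 586 m³/d = 348.2 d
t = 348.2 d ≈ 11.61 months

t ≈ 11.6 months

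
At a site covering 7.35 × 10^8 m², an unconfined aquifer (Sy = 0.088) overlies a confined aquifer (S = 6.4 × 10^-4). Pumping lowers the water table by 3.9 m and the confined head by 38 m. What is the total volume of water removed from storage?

ΔV ≈ 2.7 × 10^8 m³

Unconfined: ΔV_u = Sy × A × Δh_u = 0.088 × 7.35 × 10^8 × 3.9 = 2.523 × 10^8 m³
Confined: ΔV_c = S × A × Δh_c = 6.4 × 10^-4 × 7.35 × 10^8 × 38 = 1.788 × 10^7 m³
Total ΔV = 2.523 × 10^8 + 1.788 × 10^7 = 2.701 × 10^8 m³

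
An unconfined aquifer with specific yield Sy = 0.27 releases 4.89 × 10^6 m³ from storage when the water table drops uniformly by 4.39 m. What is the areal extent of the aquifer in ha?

A ≈ 413 ha

A = ΔV / (Sy × Δh) = 4.89 × 10^6 / (0.27 × 4.39) = 4.126 × 10^6 m²
A = 4.126 × 10^6 m² = 412.6 ha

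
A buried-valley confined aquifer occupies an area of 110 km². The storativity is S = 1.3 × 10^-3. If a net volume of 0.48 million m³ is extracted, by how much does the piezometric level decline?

Δh ≈ 3.36 m

A = 110 km² = 1.1 × 10^8 m²
ΔV = 0.48 million m³ = 4.8 × 10^5 m³
Δh = ΔV / (S × A) = 4.8 × 10^5 m³ / (0.0013 × 1.1 × 10^8 m²) = 3.357 m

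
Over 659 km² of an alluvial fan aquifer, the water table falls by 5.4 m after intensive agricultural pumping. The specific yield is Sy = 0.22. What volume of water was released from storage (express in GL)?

A = 659 km² = 6.59 × 10^8 m²
ΔV = Sy × A × Δh = 0.22 × 6.59 × 10^8 m² × 5.4 m = 7.829 × 10^8 m³
ΔV = 7.829 × 10^8 m³ = 782.9 GL

ΔV ≈ 783 GL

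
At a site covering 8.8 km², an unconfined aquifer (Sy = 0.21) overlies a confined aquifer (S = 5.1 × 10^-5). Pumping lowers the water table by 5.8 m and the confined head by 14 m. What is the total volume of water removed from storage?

A = 8.8 km² = 8.8 × 10^6 m²
Unconfined: ΔV_u = Sy × A × Δh_u = 0.21 × 8.8 × 10^6 × 5.8 = 1.072 × 10^7 m³
Confined: ΔV_c = S × A × Δh_c = 5.1 × 10^-5 × 8.8 × 10^6 × 14 = 6283 m³
Total ΔV = 1.072 × 10^7 + 6283 = 1.072 × 10^7 m³

ΔV ≈ 1.07 × 10^7 m³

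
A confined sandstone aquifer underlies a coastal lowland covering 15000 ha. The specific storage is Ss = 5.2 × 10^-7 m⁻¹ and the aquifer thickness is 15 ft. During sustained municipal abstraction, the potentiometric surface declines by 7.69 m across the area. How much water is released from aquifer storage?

b = 15 ft = 4.572 m
S = Ss × b = 5.2 × 10^-7 m⁻¹ × 4.572 m = 2.377 × 10^-6
A = 15000 ha = 1.5 × 10^8 m²
ΔV = S × A × Δh = 2.377 × 10^-6 × 1.5 × 10^8 m² × 7.69 m = 2742 m³

ΔV ≈ 2740 m³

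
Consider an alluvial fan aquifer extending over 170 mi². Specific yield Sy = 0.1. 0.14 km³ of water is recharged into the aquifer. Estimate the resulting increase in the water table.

Δh ≈ 3.18 m

A = 170 mi² = 4.403 × 10^8 m²
ΔV = 0.14 km³ = 1.4 × 10^8 m³
Δh = ΔV / (Sy × A) = 1.4 × 10^8 m³ / (0.1 × 4.403 × 10^8 m²) = 3.18 m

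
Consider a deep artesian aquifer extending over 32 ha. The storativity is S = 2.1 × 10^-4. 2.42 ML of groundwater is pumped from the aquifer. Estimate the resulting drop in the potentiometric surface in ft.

A = 32 ha = 3.2 × 10^5 m²
ΔV = 2.42 ML = 2420 m³
Δh = ΔV / (S × A) = 2420 m³ / (2.1 × 10^-4 × 3.2 × 10^5 m²) = 36.01 m
Δh = 36.01 m = 118.1 ft

Δh ≈ 118 ft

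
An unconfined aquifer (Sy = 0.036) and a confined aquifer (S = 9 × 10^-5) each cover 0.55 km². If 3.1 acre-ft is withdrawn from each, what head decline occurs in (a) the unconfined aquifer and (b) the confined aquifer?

Δh_u ≈ 0.193 m; Δh_c ≈ 77.2 m

A = 0.55 km² = 5.5 × 10^5 m²
ΔV = 3.1 acre-ft = 3824 m³
Unconfined: Δh_u = ΔV/(Sy·A) = 3824/(0.036 × 5.5 × 10^5) = 0.1931 m
Confined: Δh_c = ΔV/(S·A) = 3824/(9 × 10^-5 × 5.5 × 10^5) = 77.25 m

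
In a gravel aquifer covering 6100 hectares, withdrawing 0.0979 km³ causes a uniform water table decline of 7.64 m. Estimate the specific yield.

A = 6100 hectares = 6.1 × 10^7 m²
ΔV = 0.0979 km³ = 9.79 × 10^7 m³
Sy = ΔV / (A × Δh) = 9.79 × 10^7 m³ / (6.1 × 10^7 m² × 7.64 m) = 0.2101

Sy ≈ 0.21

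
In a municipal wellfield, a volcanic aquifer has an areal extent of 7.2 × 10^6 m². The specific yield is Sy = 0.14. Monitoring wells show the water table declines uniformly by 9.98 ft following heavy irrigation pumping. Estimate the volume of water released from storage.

ΔV ≈ 3.07 × 10^6 m³

Δh = 9.98 ft = 3.042 m
ΔV = Sy × A × Δh = 0.14 × 7.2 × 10^6 m² × 3.042 m = 3.066 × 10^6 m³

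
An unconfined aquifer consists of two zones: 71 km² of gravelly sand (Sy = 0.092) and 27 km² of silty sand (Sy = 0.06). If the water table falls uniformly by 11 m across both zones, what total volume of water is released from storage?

A₁ = 71 km² = 7.1 × 10^7 m²; A₂ = 27 km² = 2.7 × 10^7 m²
ΔV₁ = 0.092 × 7.1 × 10^7 × 11 = 7.185 × 10^7 m³
ΔV₂ = 0.06 × 2.7 × 10^7 × 11 = 1.782 × 10^7 m³
ΔV = ΔV₁ + ΔV₂ = 8.967 × 10^7 m³

ΔV ≈ 8.97 × 10^7 m³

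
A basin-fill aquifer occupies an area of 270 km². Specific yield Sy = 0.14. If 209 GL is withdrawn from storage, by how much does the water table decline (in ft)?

Δh ≈ 18.1 ft

A = 270 km² = 2.7 × 10^8 m²
ΔV = 209 GL = 2.09 × 10^8 m³
Δh = ΔV / (Sy × A) = 2.09 × 10^8 m³ / (0.14 × 2.7 × 10^8 m²) = 5.529 m
Δh = 5.529 m = 18.14 ft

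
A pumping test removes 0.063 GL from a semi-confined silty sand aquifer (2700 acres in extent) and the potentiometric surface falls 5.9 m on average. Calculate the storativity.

A = 2700 acres = 1.093 × 10^7 m²
ΔV = 0.063 GL = 63000 m³
S = ΔV / (A × Δh) = 63000 m³ / (1.093 × 10^7 m² × 5.9 m) = 9.773 × 10^-4

S ≈ 9.8 × 10^-4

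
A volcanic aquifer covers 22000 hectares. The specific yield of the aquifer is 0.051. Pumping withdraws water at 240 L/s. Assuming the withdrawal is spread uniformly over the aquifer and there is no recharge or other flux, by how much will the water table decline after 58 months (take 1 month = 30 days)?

Δh ≈ 3.22 m

A = 22000 hectares = 2.2 × 10^8 m²
Q = 240 L/s = 20740 m³/d
t = 58 months = 1740 d
ΔV = Q × t = 20740 m³/d × 1740 d = 3.608 × 10^7 m³
Δh = ΔV / (Sy × A) = 3.608 × 10^7 / (0.051 × 2.2 × 10^8) = 3.216 m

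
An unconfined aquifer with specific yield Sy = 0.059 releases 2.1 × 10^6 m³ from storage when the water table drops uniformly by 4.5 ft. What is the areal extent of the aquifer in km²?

Δh = 4.5 ft = 1.372 m
A = ΔV / (Sy × Δh) = 2.1 × 10^6 / (0.059 × 1.372) = 2.595 × 10^7 m²
A = 2.595 × 10^7 m² = 25.95 km²

A ≈ 26 km²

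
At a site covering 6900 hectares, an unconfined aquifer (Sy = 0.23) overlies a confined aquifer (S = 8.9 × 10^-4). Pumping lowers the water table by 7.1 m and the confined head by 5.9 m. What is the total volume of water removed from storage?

A = 6900 hectares = 6.9 × 10^7 m²
Unconfined: ΔV_u = Sy × A × Δh_u = 0.23 × 6.9 × 10^7 × 7.1 = 1.127 × 10^8 m³
Confined: ΔV_c = S × A × Δh_c = 8.9 × 10^-4 × 6.9 × 10^7 × 5.9 = 3.623 × 10^5 m³
Total ΔV = 1.127 × 10^8 + 3.623 × 10^5 = 1.13 × 10^8 m³

ΔV ≈ 1.13 × 10^8 m³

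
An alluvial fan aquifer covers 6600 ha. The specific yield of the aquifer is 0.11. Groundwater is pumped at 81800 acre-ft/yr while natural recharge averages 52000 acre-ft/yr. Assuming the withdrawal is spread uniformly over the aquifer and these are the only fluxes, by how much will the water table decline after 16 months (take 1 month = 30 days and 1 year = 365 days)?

A = 6600 ha = 6.6 × 10^7 m²
Net abstraction = 81800 − 52000 = 29800 acre-ft/yr
Q_net = 29800 acre-ft/yr = 1.007 × 10^5 m³/d
t = 16 months = 480 d
ΔV = Q × t = 1.007 × 10^5 m³/d × 480 d = 4.834 × 10^7 m³
Δh = ΔV / (Sy × A) = 4.834 × 10^7 / (0.11 × 6.6 × 10^7) = 6.658 m

Δh ≈ 6.66 m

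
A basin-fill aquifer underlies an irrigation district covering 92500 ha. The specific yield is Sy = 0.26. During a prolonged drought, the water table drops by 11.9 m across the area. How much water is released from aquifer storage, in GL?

ΔV ≈ 2860 GL

A = 92500 ha = 9.25 × 10^8 m²
ΔV = Sy × A × Δh = 0.26 × 9.25 × 10^8 m² × 11.9 m = 2.862 × 10^9 m³
ΔV = 2.862 × 10^9 m³ = 2862 GL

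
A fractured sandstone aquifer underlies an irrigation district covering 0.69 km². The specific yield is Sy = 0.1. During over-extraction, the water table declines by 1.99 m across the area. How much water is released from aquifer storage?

ΔV ≈ 1.37 × 10^5 m³

A = 0.69 km² = 6.9 × 10^5 m²
ΔV = Sy × A × Δh = 0.1 × 6.9 × 10^5 m² × 1.99 m = 1.373 × 10^5 m³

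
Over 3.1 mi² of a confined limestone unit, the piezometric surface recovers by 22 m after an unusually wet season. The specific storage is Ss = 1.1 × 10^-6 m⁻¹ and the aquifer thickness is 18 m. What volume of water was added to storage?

ΔV ≈ 3500 m³

S = Ss × b = 1.1 × 10^-6 m⁻¹ × 18 m = 1.98 × 10^-5
A = 3.1 mi² = 8.029 × 10^6 m²
ΔV = S × A × Δh = 1.98 × 10^-5 × 8.029 × 10^6 m² × 22 m = 3497 m³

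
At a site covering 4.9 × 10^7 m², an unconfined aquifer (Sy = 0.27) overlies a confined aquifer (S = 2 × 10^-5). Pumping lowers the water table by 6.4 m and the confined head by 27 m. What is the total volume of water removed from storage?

Unconfined: ΔV_u = Sy × A × Δh_u = 0.27 × 4.9 × 10^7 × 6.4 = 8.467 × 10^7 m³
Confined: ΔV_c = S × A × Δh_c = 2 × 10^-5 × 4.9 × 10^7 × 27 = 26460 m³
Total ΔV = 8.467 × 10^7 + 26460 = 8.47 × 10^7 m³

ΔV ≈ 8.47 × 10^7 m³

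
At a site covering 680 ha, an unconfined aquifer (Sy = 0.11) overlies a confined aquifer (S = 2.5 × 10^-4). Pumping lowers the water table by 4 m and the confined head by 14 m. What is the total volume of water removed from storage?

ΔV ≈ 3.02 × 10^6 m³

A = 680 ha = 6.8 × 10^6 m²
Unconfined: ΔV_u = Sy × A × Δh_u = 0.11 × 6.8 × 10^6 × 4 = 2.992 × 10^6 m³
Confined: ΔV_c = S × A × Δh_c = 2.5 × 10^-4 × 6.8 × 10^6 × 14 = 23800 m³
Total ΔV = 2.992 × 10^6 + 23800 = 3.016 × 10^6 m³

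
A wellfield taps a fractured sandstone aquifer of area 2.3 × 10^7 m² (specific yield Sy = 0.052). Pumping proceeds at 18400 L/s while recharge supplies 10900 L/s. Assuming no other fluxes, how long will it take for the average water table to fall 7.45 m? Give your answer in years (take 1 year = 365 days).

t ≈ 0.0377 years

ΔV = Sy × A × Δh = 0.052 × 2.3 × 10^7 × 7.45 = 8.91 × 10^6 m³
Net withdrawal = 18400 − 10900 = 7500 L/s = 6.48 × 10^5 m³/d
t = ΔV / Q = 8.91 × 10^6 m³ / 6.48 × 10^5 m³/d = 13.75 d
t = 13.75 d ≈ 0.03767 years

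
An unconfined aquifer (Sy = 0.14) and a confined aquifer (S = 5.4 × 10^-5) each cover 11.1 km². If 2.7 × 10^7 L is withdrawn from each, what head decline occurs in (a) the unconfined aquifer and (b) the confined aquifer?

Δh_u ≈ 0.0174 m; Δh_c ≈ 45 m

A = 11.1 km² = 1.11 × 10^7 m²
ΔV = 2.7 × 10^7 L = 27000 m³
Unconfined: Δh_u = ΔV/(Sy·A) = 27000/(0.14 × 1.11 × 10^7) = 0.01737 m
Confined: Δh_c = ΔV/(S·A) = 27000/(5.4 × 10^-5 × 1.11 × 10^7) = 45.05 m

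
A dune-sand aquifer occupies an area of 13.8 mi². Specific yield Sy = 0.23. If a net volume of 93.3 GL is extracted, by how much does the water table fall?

Δh ≈ 11.3 m

A = 13.8 mi² = 3.574 × 10^7 m²
ΔV = 93.3 GL = 9.33 × 10^7 m³
Δh = ΔV / (Sy × A) = 9.33 × 10^7 m³ / (0.23 × 3.574 × 10^7 m²) = 11.35 m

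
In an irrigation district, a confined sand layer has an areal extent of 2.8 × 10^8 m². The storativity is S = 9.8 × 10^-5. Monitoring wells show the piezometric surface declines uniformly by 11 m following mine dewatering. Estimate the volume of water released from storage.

ΔV ≈ 3.02 × 10^5 m³

ΔV = S × A × Δh = 9.8 × 10^-5 × 2.8 × 10^8 m² × 11 m = 3.018 × 10^5 m³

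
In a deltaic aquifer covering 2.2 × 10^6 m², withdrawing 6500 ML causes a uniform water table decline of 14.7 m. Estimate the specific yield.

Sy ≈ 0.2

ΔV = 6500 ML = 6.5 × 10^6 m³
Sy = ΔV / (A × Δh) = 6.5 × 10^6 m³ / (2.2 × 10^6 m² × 14.7 m) = 0.201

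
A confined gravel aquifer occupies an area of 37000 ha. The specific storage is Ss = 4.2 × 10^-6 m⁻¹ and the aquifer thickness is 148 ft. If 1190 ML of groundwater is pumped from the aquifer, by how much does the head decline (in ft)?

b = 148 ft = 45.11 m
S = Ss × b = 4.2 × 10^-6 m⁻¹ × 45.11 m = 1.895 × 10^-4
A = 37000 ha = 3.7 × 10^8 m²
ΔV = 1190 ML = 1.19 × 10^6 m³
Δh = ΔV / (S × A) = 1.19 × 10^6 m³ / (1.895 × 10^-4 × 3.7 × 10^8 m²) = 16.98 m
Δh = 16.98 m = 55.69 ft

Δh ≈ 55.7 ft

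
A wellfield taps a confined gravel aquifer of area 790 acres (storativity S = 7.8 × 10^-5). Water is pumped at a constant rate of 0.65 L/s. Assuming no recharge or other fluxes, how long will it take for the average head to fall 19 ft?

t ≈ 25.7 days

A = 790 acres = 3.197 × 10^6 m²
Δh = 19 ft = 5.791 m
ΔV = S × A × Δh = 7.8 × 10^-5 × 3.197 × 10^6 × 5.791 = 1444 m³
Q = 0.65 L/s = 56.16 m³/d
t = ΔV / Q = 1444 m³ / 56.16 m³/d = 25.71 d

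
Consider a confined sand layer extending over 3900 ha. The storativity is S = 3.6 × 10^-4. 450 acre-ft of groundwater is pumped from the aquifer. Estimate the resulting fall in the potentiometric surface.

A = 3900 ha = 3.9 × 10^7 m²
ΔV = 450 acre-ft = 5.551 × 10^5 m³
Δh = ΔV / (S × A) = 5.551 × 10^5 m³ / (3.6 × 10^-4 × 3.9 × 10^7 m²) = 39.53 m

Δh ≈ 39.5 m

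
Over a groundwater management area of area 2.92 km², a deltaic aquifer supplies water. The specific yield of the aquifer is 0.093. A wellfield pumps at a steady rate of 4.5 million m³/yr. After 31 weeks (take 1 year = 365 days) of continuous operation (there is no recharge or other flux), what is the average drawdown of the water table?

A = 2.92 km² = 2.92 × 10^6 m²
Q = 4.5 million m³/yr = 12330 m³/d
t = 31 weeks = 217 d
ΔV = Q × t = 12330 m³/d × 217 d = 2.675 × 10^6 m³
Δh = ΔV / (Sy × A) = 2.675 × 10^6 / (0.093 × 2.92 × 10^6) = 9.852 m

Δh ≈ 9.85 m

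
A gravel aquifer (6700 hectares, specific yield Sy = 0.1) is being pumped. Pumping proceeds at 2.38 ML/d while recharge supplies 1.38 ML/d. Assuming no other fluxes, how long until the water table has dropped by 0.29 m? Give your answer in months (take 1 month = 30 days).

A = 6700 hectares = 6.7 × 10^7 m²
ΔV = Sy × A × Δh = 0.1 × 6.7 × 10^7 × 0.29 = 1.943 × 10^6 m³
Net withdrawal = 2.38 − 1.38 = 1 ML/d = 1000 m³/d
t = ΔV / Q = 1.943 × 10^6 m³ / 1000 m³/d = 1943 d
t = 1943 d ≈ 64.77 months

t ≈ 64.8 months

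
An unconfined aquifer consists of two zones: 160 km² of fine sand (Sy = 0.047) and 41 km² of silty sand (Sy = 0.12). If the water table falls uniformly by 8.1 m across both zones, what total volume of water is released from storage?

A₁ = 160 km² = 1.6 × 10^8 m²; A₂ = 41 km² = 4.1 × 10^7 m²
ΔV₁ = 0.047 × 1.6 × 10^8 × 8.1 = 6.091 × 10^7 m³
ΔV₂ = 0.12 × 4.1 × 10^7 × 8.1 = 3.985 × 10^7 m³
ΔV = ΔV₁ + ΔV₂ = 1.008 × 10^8 m³

ΔV ≈ 1.01 × 10^8 m³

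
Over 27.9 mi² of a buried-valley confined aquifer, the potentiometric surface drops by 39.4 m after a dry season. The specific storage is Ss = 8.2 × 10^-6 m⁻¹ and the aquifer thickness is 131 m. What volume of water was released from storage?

S = Ss × b = 8.2 × 10^-6 m⁻¹ × 131 m = 1.074 × 10^-3
A = 27.9 mi² = 7.226 × 10^7 m²
ΔV = S × A × Δh = 0.001074 × 7.226 × 10^7 m² × 39.4 m = 3.058 × 10^6 m³

ΔV ≈ 3.06 × 10^6 m³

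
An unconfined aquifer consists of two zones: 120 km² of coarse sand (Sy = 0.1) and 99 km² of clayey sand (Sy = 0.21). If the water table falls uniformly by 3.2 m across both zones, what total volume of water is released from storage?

ΔV ≈ 1.05 × 10^8 m³

A₁ = 120 km² = 1.2 × 10^8 m²; A₂ = 99 km² = 9.9 × 10^7 m²
ΔV₁ = 0.1 × 1.2 × 10^8 × 3.2 = 3.84 × 10^7 m³
ΔV₂ = 0.21 × 9.9 × 10^7 × 3.2 = 6.653 × 10^7 m³
ΔV = ΔV₁ + ΔV₂ = 1.049 × 10^8 m³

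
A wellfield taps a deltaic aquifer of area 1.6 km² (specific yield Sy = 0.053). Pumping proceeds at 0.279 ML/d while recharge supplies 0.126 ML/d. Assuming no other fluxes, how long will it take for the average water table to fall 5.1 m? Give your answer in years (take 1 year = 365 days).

A = 1.6 km² = 1.6 × 10^6 m²
ΔV = Sy × A × Δh = 0.053 × 1.6 × 10^6 × 5.1 = 4.325 × 10^5 m³
Net withdrawal = 0.279 − 0.126 = 0.153 ML/d = 153 m³/d
t = ΔV / Q = 4.325 × 10^5 m³ / 153 m³/d = 2827 d
t = 2827 d ≈ 7.744 years

t ≈ 7.74 years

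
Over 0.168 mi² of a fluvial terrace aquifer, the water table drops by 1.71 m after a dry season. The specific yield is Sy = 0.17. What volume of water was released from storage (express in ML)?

A = 0.168 mi² = 4.351 × 10^5 m²
ΔV = Sy × A × Δh = 0.17 × 4.351 × 10^5 m² × 1.71 m = 1.265 × 10^5 m³
ΔV = 1.265 × 10^5 m³ = 126.5 ML

ΔV ≈ 126 ML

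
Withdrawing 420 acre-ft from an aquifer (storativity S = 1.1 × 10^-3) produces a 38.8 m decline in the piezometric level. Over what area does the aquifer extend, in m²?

A ≈ 1.21 × 10^7 m²

ΔV = 420 acre-ft = 5.181 × 10^5 m³
A = ΔV / (S × Δh) = 5.181 × 10^5 / (0.0011 × 38.8) = 1.214 × 10^7 m²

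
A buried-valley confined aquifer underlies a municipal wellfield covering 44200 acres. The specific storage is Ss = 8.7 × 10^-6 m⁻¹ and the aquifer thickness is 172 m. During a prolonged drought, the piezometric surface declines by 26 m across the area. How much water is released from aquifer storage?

ΔV ≈ 6.96 × 10^6 m³

S = Ss × b = 8.7 × 10^-6 m⁻¹ × 172 m = 1.496 × 10^-3
A = 44200 acres = 1.789 × 10^8 m²
ΔV = S × A × Δh = 0.001496 × 1.789 × 10^8 m² × 26 m = 6.959 × 10^6 m³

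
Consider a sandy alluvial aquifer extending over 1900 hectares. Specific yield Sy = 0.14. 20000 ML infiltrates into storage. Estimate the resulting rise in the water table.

A = 1900 hectares = 1.9 × 10^7 m²
ΔV = 20000 ML = 2 × 10^7 m³
Δh = ΔV / (Sy × A) = 2 × 10^7 m³ / (0.14 × 1.9 × 10^7 m²) = 7.519 m

Δh ≈ 7.52 m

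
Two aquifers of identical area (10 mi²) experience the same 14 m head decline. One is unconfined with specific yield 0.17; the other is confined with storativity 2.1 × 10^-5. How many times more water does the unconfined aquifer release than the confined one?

A = 10 mi² = 2.59 × 10^7 m²
Unconfined: ΔV_u = Sy × A × Δh = 0.17 × 2.59 × 10^7 × 14 = 6.164 × 10^7 m³
Confined: ΔV_c = S × A × Δh = 2.1 × 10^-5 × 2.59 × 10^7 × 14 = 7615 m³
Ratio = ΔV_u / ΔV_c = Sy / S = 0.17 / 2.1 × 10^-5 = 8095

ΔV_u / ΔV_c ≈ 8100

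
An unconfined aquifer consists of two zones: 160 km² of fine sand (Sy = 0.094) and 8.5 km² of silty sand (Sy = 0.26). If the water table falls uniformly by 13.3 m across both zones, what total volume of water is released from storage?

A₁ = 160 km² = 1.6 × 10^8 m²; A₂ = 8.5 km² = 8.5 × 10^6 m²
ΔV₁ = 0.094 × 1.6 × 10^8 × 13.3 = 2 × 10^8 m³
ΔV₂ = 0.26 × 8.5 × 10^6 × 13.3 = 2.939 × 10^7 m³
ΔV = ΔV₁ + ΔV₂ = 2.294 × 10^8 m³

ΔV ≈ 2.29 × 10^8 m³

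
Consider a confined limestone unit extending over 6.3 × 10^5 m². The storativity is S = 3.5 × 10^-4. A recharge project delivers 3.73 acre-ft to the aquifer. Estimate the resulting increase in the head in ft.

ΔV = 3.73 acre-ft = 4601 m³
Δh = ΔV / (S × A) = 4601 m³ / (3.5 × 10^-4 × 6.3 × 10^5 m²) = 20.87 m
Δh = 20.87 m = 68.46 ft

Δh ≈ 68.5 ft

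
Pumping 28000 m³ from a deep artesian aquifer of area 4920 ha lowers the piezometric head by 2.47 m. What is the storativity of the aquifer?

A = 4920 ha = 4.92 × 10^7 m²
S = ΔV / (A × Δh) = 28000 m³ / (4.92 × 10^7 m² × 2.47 m) = 2.304 × 10^-4

S ≈ 2.3 × 10^-4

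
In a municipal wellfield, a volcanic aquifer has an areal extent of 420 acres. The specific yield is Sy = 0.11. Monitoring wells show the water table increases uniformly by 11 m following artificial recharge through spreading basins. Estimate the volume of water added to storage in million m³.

A = 420 acres = 1.7 × 10^6 m²
ΔV = Sy × A × Δh = 0.11 × 1.7 × 10^6 m² × 11 m = 2.057 × 10^6 m³
ΔV = 2.057 × 10^6 m³ = 2.057 million m³

ΔV ≈ 2.06 million m³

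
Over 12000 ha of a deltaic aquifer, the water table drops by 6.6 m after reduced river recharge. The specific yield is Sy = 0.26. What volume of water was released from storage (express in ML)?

A = 12000 ha = 1.2 × 10^8 m²
ΔV = Sy × A × Δh = 0.26 × 1.2 × 10^8 m² × 6.6 m = 2.059 × 10^8 m³
ΔV = 2.059 × 10^8 m³ = 2.059 × 10^5 ML

ΔV ≈ 2.06 × 10^5 ML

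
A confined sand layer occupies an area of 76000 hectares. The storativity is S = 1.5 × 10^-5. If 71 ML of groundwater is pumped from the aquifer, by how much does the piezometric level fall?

A = 76000 hectares = 7.6 × 10^8 m²
ΔV = 71 ML = 71000 m³
Δh = ΔV / (S × A) = 71000 m³ / (1.5 × 10^-5 × 7.6 × 10^8 m²) = 6.228 m

Δh ≈ 6.23 m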